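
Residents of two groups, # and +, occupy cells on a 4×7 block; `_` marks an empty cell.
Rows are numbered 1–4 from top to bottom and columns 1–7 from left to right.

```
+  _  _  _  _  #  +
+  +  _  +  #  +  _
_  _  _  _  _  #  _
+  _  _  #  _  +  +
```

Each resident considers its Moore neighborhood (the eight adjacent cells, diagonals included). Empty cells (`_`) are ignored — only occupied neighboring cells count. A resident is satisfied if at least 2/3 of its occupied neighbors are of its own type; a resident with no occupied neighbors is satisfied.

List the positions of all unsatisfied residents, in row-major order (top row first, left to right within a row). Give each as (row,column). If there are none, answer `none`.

Row 1: (1,1)+ 2/2 ok · (1,6)# 1/3 unhappy · (1,7)+ 1/2 unhappy
Row 2: (2,1)+ 2/2 ok · (2,2)+ 2/2 ok · (2,4)+ 0/1 unhappy · (2,5)# 2/4 unhappy · (2,6)+ 1/4 unhappy
Row 3: (3,6)# 1/4 unhappy
Row 4: (4,1)+ 0/0 ok · (4,4)# 0/0 ok · (4,6)+ 1/2 unhappy · (4,7)+ 1/2 unhappy

(1,6), (1,7), (2,4), (2,5), (2,6), (3,6), (4,6), (4,7)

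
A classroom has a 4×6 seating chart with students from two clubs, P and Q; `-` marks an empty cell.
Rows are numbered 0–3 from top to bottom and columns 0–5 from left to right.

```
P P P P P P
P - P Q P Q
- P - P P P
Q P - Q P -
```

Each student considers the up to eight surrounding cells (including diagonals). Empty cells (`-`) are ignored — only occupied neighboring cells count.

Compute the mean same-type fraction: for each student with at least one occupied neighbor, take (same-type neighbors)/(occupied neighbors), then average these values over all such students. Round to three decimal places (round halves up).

0.599

Row 0: (0,0)P 2/2 · (0,1)P 4/4 · (0,2)P 3/4 · (0,3)P 4/5 · (0,4)P 3/5 · (0,5)P 2/3
Row 1: (1,0)P 3/3 · (1,2)P 5/6 · (1,3)Q 0/7 · (1,4)P 6/8 · (1,5)Q 0/5
Row 2: (2,1)P 3/4 · (2,3)P 4/6 · (2,4)P 4/7 · (2,5)P 3/4
Row 3: (3,0)Q 0/2 · (3,1)P 1/2 · (3,3)Q 0/3 · (3,4)P 3/4
Sum over 19 students: 2/2 + 4/4 + 3/4 + 4/5 + 3/5 + 2/3 + 3/3 + 5/6 + 0/7 + 6/8 + 0/5 + 3/4 + 4/6 + 4/7 + 3/4 + 0/2 + 1/2 + 0/3 + 3/4 = 4783/420; mean = 4783/420 ÷ 19 = 4783/7980 = 0.599373… → 0.599.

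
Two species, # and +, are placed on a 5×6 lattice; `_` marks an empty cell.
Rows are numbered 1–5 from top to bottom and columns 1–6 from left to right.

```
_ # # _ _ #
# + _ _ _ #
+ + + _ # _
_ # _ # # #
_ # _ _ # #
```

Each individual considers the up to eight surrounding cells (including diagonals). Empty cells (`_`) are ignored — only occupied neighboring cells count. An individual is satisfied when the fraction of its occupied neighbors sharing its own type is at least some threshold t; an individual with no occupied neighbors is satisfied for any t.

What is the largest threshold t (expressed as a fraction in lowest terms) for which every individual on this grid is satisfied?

1/4

Row 1: (1,2)# 2/3 · (1,3)# 1/2 · (1,6)# 1/1
Row 2: (2,1)# 1/4 · (2,2)+ 3/6 · (2,6)# 2/2
Row 3: (3,1)+ 2/4 · (3,2)+ 3/5 · (3,3)+ 2/4 · (3,5)# 4/4
Row 4: (4,2)# 1/4 · (4,4)# 3/4 · (4,5)# 5/5 · (4,6)# 4/4
Row 5: (5,2)# 1/1 · (5,5)# 4/4 · (5,6)# 3/3
The smallest same-type fraction is 1/4 at (2,1), which reduces to 1/4. Any threshold above that leaves this individual unsatisfied.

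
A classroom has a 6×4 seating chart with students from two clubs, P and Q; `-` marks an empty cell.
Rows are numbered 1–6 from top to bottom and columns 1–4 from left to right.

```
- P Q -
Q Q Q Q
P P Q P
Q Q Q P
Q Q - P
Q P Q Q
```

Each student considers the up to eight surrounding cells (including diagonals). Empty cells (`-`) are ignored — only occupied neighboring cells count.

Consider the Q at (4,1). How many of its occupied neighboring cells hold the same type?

3

Occupied neighbors of (4,1): (3,1)=P, (3,2)=P, (4,2)=Q, (5,1)=Q, (5,2)=Q.
Same type (Q): 3 of 5.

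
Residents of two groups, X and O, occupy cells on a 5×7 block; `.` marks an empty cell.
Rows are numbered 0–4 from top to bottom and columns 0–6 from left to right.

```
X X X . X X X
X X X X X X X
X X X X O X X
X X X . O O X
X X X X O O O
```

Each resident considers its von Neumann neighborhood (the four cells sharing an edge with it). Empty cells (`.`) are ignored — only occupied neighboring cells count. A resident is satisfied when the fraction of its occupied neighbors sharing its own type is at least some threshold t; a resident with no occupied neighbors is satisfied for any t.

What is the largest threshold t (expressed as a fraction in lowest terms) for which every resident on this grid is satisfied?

1/4

Row 0: (0,0)X 2/2 · (0,1)X 3/3 · (0,2)X 2/2 · (0,4)X 2/2 · (0,5)X 3/3 · (0,6)X 2/2
Row 1: (1,0)X 3/3 · (1,1)X 4/4 · (1,2)X 4/4 · (1,3)X 3/3 · (1,4)X 3/4 · (1,5)X 4/4 · (1,6)X 3/3
Row 2: (2,0)X 3/3 · (2,1)X 4/4 · (2,2)X 4/4 · (2,3)X 2/3 · (2,4)O 1/4 · (2,5)X 2/4 · (2,6)X 3/3
Row 3: (3,0)X 3/3 · (3,1)X 4/4 · (3,2)X 3/3 · (3,4)O 3/3 · (3,5)O 2/4 · (3,6)X 1/3
Row 4: (4,0)X 2/2 · (4,1)X 3/3 · (4,2)X 3/3 · (4,3)X 1/2 · (4,4)O 2/3 · (4,5)O 3/3 · (4,6)O 1/2
The smallest same-type fraction is 1/4 at (2,4), which reduces to 1/4. Any threshold above that leaves this resident unsatisfied.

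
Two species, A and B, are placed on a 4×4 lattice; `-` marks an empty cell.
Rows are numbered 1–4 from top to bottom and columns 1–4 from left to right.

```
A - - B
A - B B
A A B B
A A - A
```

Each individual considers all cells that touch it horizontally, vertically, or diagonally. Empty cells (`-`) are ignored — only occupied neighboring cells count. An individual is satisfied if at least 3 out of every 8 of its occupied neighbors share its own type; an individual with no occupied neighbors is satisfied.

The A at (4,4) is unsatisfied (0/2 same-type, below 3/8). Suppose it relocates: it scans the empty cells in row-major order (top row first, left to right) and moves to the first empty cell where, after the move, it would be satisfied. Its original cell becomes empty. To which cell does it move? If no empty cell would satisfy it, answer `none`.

Vacating (4,4). Empty cells in order:
  (1,2): 2/3 same-type → satisfied — stop here.

(1,2)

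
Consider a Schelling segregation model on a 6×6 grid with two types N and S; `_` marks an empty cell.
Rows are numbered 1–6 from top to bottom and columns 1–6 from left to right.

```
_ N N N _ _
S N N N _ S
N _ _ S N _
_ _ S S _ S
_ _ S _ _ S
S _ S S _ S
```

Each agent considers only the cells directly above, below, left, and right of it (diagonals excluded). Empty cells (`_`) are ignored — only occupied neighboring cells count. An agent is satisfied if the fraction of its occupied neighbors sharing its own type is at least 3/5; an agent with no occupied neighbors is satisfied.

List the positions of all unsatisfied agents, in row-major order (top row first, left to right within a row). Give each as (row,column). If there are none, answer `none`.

(1,2)N 2/2 satisfied
(1,3)N 3/3 satisfied
(1,4)N 2/2 satisfied
(2,1)S 0/2 not
(2,2)N 2/3 satisfied
(2,3)N 3/3 satisfied
(2,4)N 2/3 satisfied
(2,6)S 0/0 satisfied
(3,1)N 0/1 not
(3,4)S 1/3 not
(3,5)N 0/1 not
(4,3)S 2/2 satisfied
(4,4)S 2/2 satisfied
(4,6)S 1/1 satisfied
(5,3)S 2/2 satisfied
(5,6)S 2/2 satisfied
(6,1)S 0/0 satisfied
(6,3)S 2/2 satisfied
(6,4)S 1/1 satisfied
(6,6)S 1/1 satisfied

(2,1), (3,1), (3,4), (3,5)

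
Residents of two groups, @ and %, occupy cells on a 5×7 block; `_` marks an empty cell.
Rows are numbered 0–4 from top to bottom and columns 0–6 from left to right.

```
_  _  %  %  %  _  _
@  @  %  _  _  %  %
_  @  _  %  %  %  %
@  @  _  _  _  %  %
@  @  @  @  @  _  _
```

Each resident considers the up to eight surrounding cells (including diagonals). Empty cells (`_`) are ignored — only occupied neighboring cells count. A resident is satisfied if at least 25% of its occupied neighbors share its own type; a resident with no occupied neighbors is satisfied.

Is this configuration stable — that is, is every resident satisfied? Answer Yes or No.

(0,2)% 2/3 ok
(0,3)% 3/3 ok
(0,4)% 2/2 ok
(1,0)@ 2/2 ok
(1,1)@ 2/4 ok
(1,2)% 3/5 ok
(1,5)% 5/5 ok
(1,6)% 3/3 ok
(2,1)@ 4/5 ok
(2,3)% 2/2 ok
(2,4)% 4/4 ok
(2,5)% 6/6 ok
(2,6)% 5/5 ok
(3,0)@ 4/4 ok
(3,1)@ 5/5 ok
(3,5)% 4/5 ok
(3,6)% 3/3 ok
(4,0)@ 3/3 ok
(4,1)@ 4/4 ok
(4,2)@ 3/3 ok
(4,3)@ 2/2 ok
(4,4)@ 1/2 ok
All meet the threshold, so the configuration is stable.

Yes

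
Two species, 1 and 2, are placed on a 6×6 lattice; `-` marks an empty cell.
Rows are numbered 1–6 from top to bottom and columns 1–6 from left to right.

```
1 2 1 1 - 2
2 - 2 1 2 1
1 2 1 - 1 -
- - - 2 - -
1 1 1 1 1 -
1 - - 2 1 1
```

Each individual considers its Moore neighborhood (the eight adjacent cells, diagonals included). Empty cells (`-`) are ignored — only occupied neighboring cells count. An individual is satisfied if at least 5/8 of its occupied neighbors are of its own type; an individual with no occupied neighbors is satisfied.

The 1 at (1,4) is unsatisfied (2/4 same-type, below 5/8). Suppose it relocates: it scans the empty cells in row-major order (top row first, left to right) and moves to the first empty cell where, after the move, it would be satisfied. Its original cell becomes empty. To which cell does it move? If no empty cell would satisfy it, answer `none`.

(3,6)

Vacating (1,4). Empty cells in order:
  (1,5): 2/4 same-type → still unsatisfied.
  (2,2): 4/8 same-type → still unsatisfied.
  (3,4): 3/6 same-type → still unsatisfied.
  (3,6): 2/3 same-type → satisfied — stop here.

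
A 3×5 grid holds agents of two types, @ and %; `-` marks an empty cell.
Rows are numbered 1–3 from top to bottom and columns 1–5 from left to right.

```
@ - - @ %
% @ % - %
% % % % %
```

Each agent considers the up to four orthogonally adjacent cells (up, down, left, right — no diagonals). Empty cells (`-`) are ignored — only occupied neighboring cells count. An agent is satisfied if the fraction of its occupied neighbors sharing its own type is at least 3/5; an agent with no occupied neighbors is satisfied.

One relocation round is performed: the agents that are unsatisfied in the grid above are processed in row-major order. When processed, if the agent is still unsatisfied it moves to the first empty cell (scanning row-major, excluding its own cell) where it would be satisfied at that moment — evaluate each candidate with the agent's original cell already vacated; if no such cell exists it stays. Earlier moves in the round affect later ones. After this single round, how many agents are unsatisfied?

1

Initially unsatisfied (in order): (1,1), (1,4), (1,5), (2,1), (2,2), (2,3).
  (1,1) → (1,2).
  (1,4): no empty cell satisfies it; stays.
  (1,5) → (2,4).
  (2,1): no empty cell satisfies it; stays.
  (2,2) → (1,3).
  (2,3): now satisfied by earlier moves; stays.
Resulting grid:
- @ @ @ -
% - % % %
% % % % %
Unsatisfied now: (1,4).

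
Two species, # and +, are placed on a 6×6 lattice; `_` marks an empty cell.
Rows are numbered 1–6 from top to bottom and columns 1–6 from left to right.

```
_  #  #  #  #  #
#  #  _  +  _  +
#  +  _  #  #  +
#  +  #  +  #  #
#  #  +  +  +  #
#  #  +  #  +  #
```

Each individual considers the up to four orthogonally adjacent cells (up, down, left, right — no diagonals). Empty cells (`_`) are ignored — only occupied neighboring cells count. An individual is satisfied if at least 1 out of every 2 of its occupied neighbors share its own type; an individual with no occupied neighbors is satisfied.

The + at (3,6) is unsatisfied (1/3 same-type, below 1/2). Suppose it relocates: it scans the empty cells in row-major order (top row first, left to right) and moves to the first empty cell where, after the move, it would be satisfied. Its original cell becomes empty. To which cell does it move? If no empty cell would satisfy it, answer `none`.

Vacating (3,6). Empty cells in order:
  (1,1): 0/2 same-type → still unsatisfied.
  (2,3): 1/3 same-type → still unsatisfied.
  (2,5): 2/4 same-type → satisfied — stop here.

(2,5)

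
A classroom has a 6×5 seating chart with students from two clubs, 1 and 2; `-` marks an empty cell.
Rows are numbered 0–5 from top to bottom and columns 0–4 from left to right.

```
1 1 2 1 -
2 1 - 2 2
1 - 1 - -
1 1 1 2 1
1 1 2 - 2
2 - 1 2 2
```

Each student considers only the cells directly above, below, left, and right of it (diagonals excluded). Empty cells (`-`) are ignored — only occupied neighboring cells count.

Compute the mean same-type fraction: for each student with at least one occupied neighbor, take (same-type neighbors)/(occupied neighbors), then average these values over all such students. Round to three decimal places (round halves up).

(0,0)1 1/2
(0,1)1 2/3
(0,2)2 0/2
(0,3)1 0/2
(1,0)2 0/3
(1,1)1 1/2
(1,3)2 1/2
(1,4)2 1/1
(2,0)1 1/2
(2,2)1 1/1
(3,0)1 3/3
(3,1)1 3/3
(3,2)1 2/4
(3,3)2 0/2
(3,4)1 0/2
(4,0)1 2/3
(4,1)1 2/3
(4,2)2 0/3
(4,4)2 1/2
(5,0)2 0/1
(5,2)1 0/2
(5,3)2 1/2
(5,4)2 2/2
Sum over 23 students: 1/2 + 2/3 + 0/2 + 0/2 + 0/3 + 1/2 + 1/2 + 1/1 + 1/2 + 1/1 + 3/3 + 3/3 + 2/4 + 0/2 + 0/2 + 2/3 + 2/3 + 0/3 + 1/2 + 0/1 + 0/2 + 1/2 + 2/2 = 21/2; mean = 21/2 ÷ 23 = 21/46 = 0.456521… → 0.457.

0.457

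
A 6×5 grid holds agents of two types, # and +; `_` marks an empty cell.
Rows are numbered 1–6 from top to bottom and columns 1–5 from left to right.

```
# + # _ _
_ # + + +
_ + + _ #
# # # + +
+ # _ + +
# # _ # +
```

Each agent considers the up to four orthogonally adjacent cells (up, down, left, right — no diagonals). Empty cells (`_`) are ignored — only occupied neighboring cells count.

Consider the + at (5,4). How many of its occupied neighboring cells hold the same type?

Occupied neighbors of (5,4): (4,4)=+, (6,4)=#, (5,5)=+.
Same type (+): 2 of 3.

2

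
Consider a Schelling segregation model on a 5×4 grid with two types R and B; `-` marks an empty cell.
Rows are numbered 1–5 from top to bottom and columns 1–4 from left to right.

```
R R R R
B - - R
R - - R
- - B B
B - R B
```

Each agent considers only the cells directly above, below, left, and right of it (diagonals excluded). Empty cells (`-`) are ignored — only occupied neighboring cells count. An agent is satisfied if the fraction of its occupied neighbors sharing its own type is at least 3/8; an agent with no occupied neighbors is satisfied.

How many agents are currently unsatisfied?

(1,1)R 1/2 ✓
(1,2)R 2/2 ✓
(1,3)R 2/2 ✓
(1,4)R 2/2 ✓
(2,1)B 0/2 ✗
(2,4)R 2/2 ✓
(3,1)R 0/1 ✗
(3,4)R 1/2 ✓
(4,3)B 1/2 ✓
(4,4)B 2/3 ✓
(5,1)B 0/0 ✓
(5,3)R 0/2 ✗
(5,4)B 1/2 ✓
Unsatisfied: (2,1), (3,1), (5,3) — 3 in total.

3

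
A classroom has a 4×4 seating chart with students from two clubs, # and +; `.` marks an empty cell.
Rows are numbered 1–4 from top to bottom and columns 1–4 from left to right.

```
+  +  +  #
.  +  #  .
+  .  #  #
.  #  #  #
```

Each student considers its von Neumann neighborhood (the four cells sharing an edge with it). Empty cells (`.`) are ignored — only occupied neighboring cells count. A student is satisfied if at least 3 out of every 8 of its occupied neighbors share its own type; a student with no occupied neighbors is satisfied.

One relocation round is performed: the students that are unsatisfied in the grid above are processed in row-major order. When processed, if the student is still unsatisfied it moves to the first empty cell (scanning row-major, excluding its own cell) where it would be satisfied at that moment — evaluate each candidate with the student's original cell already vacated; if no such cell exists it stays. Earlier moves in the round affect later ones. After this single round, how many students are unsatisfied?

0

Initially unsatisfied (in order): (1,3), (1,4), (2,3).
  (1,3) → (2,1).
  (1,4): now satisfied by earlier moves; stays.
  (2,3): now satisfied by earlier moves; stays.
Resulting grid:
+ + . #
+ + # .
+ . # #
. # # #
All satisfied now.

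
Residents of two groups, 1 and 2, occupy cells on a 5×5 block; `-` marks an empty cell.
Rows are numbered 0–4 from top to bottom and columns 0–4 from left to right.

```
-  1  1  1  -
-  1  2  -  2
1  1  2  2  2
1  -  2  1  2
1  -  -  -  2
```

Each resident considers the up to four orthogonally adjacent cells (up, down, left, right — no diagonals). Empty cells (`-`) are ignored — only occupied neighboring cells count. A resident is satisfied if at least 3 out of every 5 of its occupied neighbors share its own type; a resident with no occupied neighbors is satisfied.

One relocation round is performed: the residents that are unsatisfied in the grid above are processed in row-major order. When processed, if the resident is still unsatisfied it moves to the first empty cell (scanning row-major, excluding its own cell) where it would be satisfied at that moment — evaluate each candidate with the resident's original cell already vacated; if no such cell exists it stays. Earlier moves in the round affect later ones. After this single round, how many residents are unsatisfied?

2

Initially unsatisfied (in order): (1,2), (3,2), (3,3).
  (1,2) → (1,3).
  (3,2) → (4,2).
  (3,3) → (0,0).
Resulting grid:
1 1 1 1 -
- 1 - 2 2
1 1 2 2 2
1 - - - 2
1 - 2 - 2
Unsatisfied now: (0,3), (2,2).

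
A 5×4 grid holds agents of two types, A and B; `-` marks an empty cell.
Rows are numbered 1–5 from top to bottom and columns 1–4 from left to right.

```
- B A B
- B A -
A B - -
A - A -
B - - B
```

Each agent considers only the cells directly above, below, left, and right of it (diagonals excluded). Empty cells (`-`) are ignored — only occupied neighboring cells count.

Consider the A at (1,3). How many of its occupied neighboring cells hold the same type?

1

Occupied neighbors of (1,3): (2,3)=A, (1,2)=B, (1,4)=B.
Same type (A): 1 of 3.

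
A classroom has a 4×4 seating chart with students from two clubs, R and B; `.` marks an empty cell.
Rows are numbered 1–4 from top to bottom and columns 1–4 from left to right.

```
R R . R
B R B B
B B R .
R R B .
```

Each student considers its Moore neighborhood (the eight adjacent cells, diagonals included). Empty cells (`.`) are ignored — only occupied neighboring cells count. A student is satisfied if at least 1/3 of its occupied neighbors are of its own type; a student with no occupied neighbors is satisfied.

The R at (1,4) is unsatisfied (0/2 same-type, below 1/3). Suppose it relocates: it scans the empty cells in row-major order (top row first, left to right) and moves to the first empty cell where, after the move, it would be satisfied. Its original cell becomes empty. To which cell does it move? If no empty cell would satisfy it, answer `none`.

Vacating (1,4). Empty cells in order:
  (1,3): 2/4 same-type → satisfied — stop here.

(1,3)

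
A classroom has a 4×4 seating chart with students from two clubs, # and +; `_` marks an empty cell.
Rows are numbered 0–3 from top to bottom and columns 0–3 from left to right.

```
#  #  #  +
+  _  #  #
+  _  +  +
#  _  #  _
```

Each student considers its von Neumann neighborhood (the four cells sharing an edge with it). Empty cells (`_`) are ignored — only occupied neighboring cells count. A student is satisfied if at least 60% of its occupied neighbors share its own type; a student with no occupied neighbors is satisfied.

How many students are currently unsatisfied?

Row 0: (0,0)# 1/2 unhappy · (0,1)# 2/2 ok · (0,2)# 2/3 ok · (0,3)+ 0/2 unhappy
Row 1: (1,0)+ 1/2 unhappy · (1,2)# 2/3 ok · (1,3)# 1/3 unhappy
Row 2: (2,0)+ 1/2 unhappy · (2,2)+ 1/3 unhappy · (2,3)+ 1/2 unhappy
Row 3: (3,0)# 0/1 unhappy · (3,2)# 0/1 unhappy
Unsatisfied: (0,0), (0,3), (1,0), (1,3), (2,0), (2,2), (2,3), (3,0), (3,2) — 9 in total.

9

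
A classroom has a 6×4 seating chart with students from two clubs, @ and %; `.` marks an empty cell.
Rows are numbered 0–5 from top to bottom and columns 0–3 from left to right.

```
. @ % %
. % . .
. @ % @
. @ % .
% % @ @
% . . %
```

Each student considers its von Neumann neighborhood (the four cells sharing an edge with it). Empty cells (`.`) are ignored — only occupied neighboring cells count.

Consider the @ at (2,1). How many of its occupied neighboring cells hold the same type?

1

Occupied neighbors of (2,1): (1,1)=%, (3,1)=@, (2,2)=%.
Same type (@): 1 of 3.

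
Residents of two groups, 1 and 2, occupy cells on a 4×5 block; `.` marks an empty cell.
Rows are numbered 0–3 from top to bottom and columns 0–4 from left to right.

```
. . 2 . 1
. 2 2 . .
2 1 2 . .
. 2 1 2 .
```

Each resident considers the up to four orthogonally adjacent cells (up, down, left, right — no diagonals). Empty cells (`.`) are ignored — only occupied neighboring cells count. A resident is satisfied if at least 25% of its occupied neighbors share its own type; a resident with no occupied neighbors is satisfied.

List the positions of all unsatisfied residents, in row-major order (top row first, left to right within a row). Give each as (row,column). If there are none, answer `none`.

Row 0: (0,2)2 1/1 satisfied · (0,4)1 0/0 satisfied
Row 1: (1,1)2 1/2 satisfied · (1,2)2 3/3 satisfied
Row 2: (2,0)2 0/1 not · (2,1)1 0/4 not · (2,2)2 1/3 satisfied
Row 3: (3,1)2 0/2 not · (3,2)1 0/3 not · (3,3)2 0/1 not

(2,0), (2,1), (3,1), (3,2), (3,3)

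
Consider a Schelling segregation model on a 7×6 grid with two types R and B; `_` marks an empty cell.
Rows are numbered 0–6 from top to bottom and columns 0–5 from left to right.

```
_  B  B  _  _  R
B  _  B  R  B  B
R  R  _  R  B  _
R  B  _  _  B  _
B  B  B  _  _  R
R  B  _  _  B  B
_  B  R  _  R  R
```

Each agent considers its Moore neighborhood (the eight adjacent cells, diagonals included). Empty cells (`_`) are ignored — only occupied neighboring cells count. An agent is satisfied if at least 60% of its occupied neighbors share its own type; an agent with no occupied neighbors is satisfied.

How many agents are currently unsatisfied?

(0,1)B 3/3 ✓
(0,2)B 2/3 ✓
(0,5)R 0/2 ✗
(1,0)B 1/3 ✗
(1,2)B 2/5 ✗
(1,3)R 1/5 ✗
(1,4)B 2/5 ✗
(1,5)B 2/3 ✓
(2,0)R 2/4 ✗
(2,1)R 2/5 ✗
(2,3)R 1/5 ✗
(2,4)B 3/5 ✓
(3,0)R 2/5 ✗
(3,1)B 3/6 ✗
(3,4)B 1/3 ✗
(4,0)B 3/5 ✓
(4,1)B 4/6 ✓
(4,2)B 3/3 ✓
(4,5)R 0/3 ✗
(5,0)R 0/4 ✗
(5,1)B 4/6 ✓
(5,4)B 1/4 ✗
(5,5)B 1/4 ✗
(6,1)B 1/3 ✗
(6,2)R 0/2 ✗
(6,4)R 1/3 ✗
(6,5)R 1/3 ✗
Unsatisfied: (0,5), (1,0), (1,2), (1,3), (1,4), (2,0), (2,1), (2,3), (3,0), (3,1), (3,4), (4,5), (5,0), (5,4), (5,5), (6,1), (6,2), (6,4), (6,5) — 19 in total.

19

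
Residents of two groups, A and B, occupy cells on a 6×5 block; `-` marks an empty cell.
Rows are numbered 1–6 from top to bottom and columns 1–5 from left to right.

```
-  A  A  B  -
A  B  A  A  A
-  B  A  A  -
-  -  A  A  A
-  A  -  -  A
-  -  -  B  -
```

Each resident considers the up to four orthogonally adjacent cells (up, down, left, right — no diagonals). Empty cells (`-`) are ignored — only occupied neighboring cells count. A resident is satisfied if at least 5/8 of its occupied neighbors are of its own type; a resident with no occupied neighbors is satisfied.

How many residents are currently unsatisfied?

Row 1: (1,2)A 1/2 ✗ · (1,3)A 2/3 ✓ · (1,4)B 0/2 ✗
Row 2: (2,1)A 0/1 ✗ · (2,2)B 1/4 ✗ · (2,3)A 3/4 ✓ · (2,4)A 3/4 ✓ · (2,5)A 1/1 ✓
Row 3: (3,2)B 1/2 ✗ · (3,3)A 3/4 ✓ · (3,4)A 3/3 ✓
Row 4: (4,3)A 2/2 ✓ · (4,4)A 3/3 ✓ · (4,5)A 2/2 ✓
Row 5: (5,2)A 0/0 ✓ · (5,5)A 1/1 ✓
Row 6: (6,4)B 0/0 ✓
Unsatisfied: (1,2), (1,4), (2,1), (2,2), (3,2) — 5 in total.

5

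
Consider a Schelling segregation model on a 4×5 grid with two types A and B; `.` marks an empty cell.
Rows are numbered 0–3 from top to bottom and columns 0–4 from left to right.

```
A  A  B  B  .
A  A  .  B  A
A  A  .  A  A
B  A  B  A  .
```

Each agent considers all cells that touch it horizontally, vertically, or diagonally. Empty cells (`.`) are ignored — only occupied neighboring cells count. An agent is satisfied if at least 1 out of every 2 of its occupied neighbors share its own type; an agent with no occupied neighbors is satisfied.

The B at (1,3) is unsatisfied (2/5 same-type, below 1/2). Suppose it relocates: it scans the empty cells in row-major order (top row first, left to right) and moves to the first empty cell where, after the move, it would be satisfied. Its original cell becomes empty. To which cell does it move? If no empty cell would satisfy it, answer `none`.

(0,4)

Vacating (1,3). Empty cells in order:
  (0,4): 1/2 same-type → satisfied — stop here.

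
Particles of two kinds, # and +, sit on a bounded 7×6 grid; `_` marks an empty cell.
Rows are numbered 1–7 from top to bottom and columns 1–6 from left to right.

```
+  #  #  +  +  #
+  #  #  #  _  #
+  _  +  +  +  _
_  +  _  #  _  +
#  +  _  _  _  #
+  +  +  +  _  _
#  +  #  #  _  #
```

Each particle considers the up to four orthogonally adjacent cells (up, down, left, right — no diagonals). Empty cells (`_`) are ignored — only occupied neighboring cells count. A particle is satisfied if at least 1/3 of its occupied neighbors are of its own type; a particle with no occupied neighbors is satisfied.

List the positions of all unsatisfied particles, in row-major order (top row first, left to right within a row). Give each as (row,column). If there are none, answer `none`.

Row 1: (1,1)+ 1/2 ok · (1,2)# 2/3 ok · (1,3)# 2/3 ok · (1,4)+ 1/3 ok · (1,5)+ 1/2 ok · (1,6)# 1/2 ok
Row 2: (2,1)+ 2/3 ok · (2,2)# 2/3 ok · (2,3)# 3/4 ok · (2,4)# 1/3 ok · (2,6)# 1/1 ok
Row 3: (3,1)+ 1/1 ok · (3,3)+ 1/2 ok · (3,4)+ 2/4 ok · (3,5)+ 1/1 ok
Row 4: (4,2)+ 1/1 ok · (4,4)# 0/1 unhappy · (4,6)+ 0/1 unhappy
Row 5: (5,1)# 0/2 unhappy · (5,2)+ 2/3 ok · (5,6)# 0/1 unhappy
Row 6: (6,1)+ 1/3 ok · (6,2)+ 4/4 ok · (6,3)+ 2/3 ok · (6,4)+ 1/2 ok
Row 7: (7,1)# 0/2 unhappy · (7,2)+ 1/3 ok · (7,3)# 1/3 ok · (7,4)# 1/2 ok · (7,6)# 0/0 ok

(4,4), (4,6), (5,1), (5,6), (7,1)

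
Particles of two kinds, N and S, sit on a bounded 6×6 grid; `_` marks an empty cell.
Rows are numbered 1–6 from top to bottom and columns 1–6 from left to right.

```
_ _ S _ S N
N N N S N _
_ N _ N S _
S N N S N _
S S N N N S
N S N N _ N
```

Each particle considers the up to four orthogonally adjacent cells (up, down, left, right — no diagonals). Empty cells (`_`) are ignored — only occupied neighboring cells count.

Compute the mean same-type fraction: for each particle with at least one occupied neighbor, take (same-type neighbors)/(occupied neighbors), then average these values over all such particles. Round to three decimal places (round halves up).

0.395

(1,3)S 0/1
(1,5)S 0/2
(1,6)N 0/1
(2,1)N 1/1
(2,2)N 3/3
(2,3)N 1/3
(2,4)S 0/3
(2,5)N 0/3
(3,2)N 2/2
(3,4)N 0/3
(3,5)S 0/3
(4,1)S 1/2
(4,2)N 2/4
(4,3)N 2/3
(4,4)S 0/4
(4,5)N 1/3
(5,1)S 2/3
(5,2)S 2/4
(5,3)N 3/4
(5,4)N 3/4
(5,5)N 2/3
(5,6)S 0/2
(6,1)N 0/2
(6,2)S 1/3
(6,3)N 2/3
(6,4)N 2/2
(6,6)N 0/1
Sum over 27 particles: 0/1 + 0/2 + 0/1 + 1/1 + 3/3 + 1/3 + 0/3 + 0/3 + 2/2 + 0/3 + 0/3 + 1/2 + 2/4 + 2/3 + 0/4 + 1/3 + 2/3 + 2/4 + 3/4 + 3/4 + 2/3 + 0/2 + 0/2 + 1/3 + 2/3 + 2/2 + 0/1 = 32/3; mean = 32/3 ÷ 27 = 32/81 = 0.395061… → 0.395.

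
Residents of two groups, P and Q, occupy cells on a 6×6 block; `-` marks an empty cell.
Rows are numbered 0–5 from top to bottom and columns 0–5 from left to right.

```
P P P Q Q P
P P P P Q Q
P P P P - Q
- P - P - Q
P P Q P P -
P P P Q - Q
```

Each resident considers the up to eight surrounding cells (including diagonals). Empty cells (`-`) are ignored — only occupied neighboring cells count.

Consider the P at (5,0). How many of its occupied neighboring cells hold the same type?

Occupied neighbors of (5,0): (4,0)=P, (4,1)=P, (5,1)=P.
Same type (P): 3 of 3.

3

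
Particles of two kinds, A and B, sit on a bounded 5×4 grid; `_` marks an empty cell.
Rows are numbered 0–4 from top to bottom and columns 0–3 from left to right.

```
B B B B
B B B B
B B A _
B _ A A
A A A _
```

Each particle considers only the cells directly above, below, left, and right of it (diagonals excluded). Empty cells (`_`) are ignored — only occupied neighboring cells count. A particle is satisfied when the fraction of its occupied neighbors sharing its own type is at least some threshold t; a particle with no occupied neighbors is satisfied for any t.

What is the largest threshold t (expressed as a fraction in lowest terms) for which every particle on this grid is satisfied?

Row 0: (0,0)B 2/2 · (0,1)B 3/3 · (0,2)B 3/3 · (0,3)B 2/2
Row 1: (1,0)B 3/3 · (1,1)B 4/4 · (1,2)B 3/4 · (1,3)B 2/2
Row 2: (2,0)B 3/3 · (2,1)B 2/3 · (2,2)A 1/3
Row 3: (3,0)B 1/2 · (3,2)A 3/3 · (3,3)A 1/1
Row 4: (4,0)A 1/2 · (4,1)A 2/2 · (4,2)A 2/2
The smallest same-type fraction is 1/3 at (2,2), which reduces to 1/3. Any threshold above that leaves this particle unsatisfied.

1/3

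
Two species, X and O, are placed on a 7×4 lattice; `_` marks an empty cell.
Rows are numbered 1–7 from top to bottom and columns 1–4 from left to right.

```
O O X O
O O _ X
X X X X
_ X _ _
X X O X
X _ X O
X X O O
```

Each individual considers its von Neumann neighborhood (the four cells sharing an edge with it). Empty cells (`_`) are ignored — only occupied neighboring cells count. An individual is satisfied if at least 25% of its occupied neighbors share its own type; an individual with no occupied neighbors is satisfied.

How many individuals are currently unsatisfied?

5

(1,1)O 2/2 satisfied
(1,2)O 2/3 satisfied
(1,3)X 0/2 not
(1,4)O 0/2 not
(2,1)O 2/3 satisfied
(2,2)O 2/3 satisfied
(2,4)X 1/2 satisfied
(3,1)X 1/2 satisfied
(3,2)X 3/4 satisfied
(3,3)X 2/2 satisfied
(3,4)X 2/2 satisfied
(4,2)X 2/2 satisfied
(5,1)X 2/2 satisfied
(5,2)X 2/3 satisfied
(5,3)O 0/3 not
(5,4)X 0/2 not
(6,1)X 2/2 satisfied
(6,3)X 0/3 not
(6,4)O 1/3 satisfied
(7,1)X 2/2 satisfied
(7,2)X 1/2 satisfied
(7,3)O 1/3 satisfied
(7,4)O 2/2 satisfied
Unsatisfied: (1,3), (1,4), (5,3), (5,4), (6,3) — 5 in total.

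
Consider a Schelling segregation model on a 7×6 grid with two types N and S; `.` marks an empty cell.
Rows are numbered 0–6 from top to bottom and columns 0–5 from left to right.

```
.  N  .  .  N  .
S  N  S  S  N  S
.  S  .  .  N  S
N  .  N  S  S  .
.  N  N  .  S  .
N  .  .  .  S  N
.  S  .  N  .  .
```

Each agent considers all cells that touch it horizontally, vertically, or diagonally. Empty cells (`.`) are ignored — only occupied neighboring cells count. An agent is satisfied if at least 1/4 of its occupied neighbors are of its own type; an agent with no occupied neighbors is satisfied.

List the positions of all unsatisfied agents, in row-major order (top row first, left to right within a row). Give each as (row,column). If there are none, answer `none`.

(2,4), (5,5), (6,1), (6,3)

(0,1)N 1/3 satisfied
(0,4)N 1/3 satisfied
(1,0)S 1/3 satisfied
(1,1)N 1/4 satisfied
(1,2)S 2/4 satisfied
(1,3)S 1/4 satisfied
(1,4)N 2/5 satisfied
(1,5)S 1/4 satisfied
(2,1)S 2/5 satisfied
(2,4)N 1/6 not
(2,5)S 2/4 satisfied
(3,0)N 1/2 satisfied
(3,2)N 2/4 satisfied
(3,3)S 2/5 satisfied
(3,4)S 3/4 satisfied
(4,1)N 4/4 satisfied
(4,2)N 2/3 satisfied
(4,4)S 3/4 satisfied
(5,0)N 1/2 satisfied
(5,4)S 1/3 satisfied
(5,5)N 0/2 not
(6,1)S 0/1 not
(6,3)N 0/1 not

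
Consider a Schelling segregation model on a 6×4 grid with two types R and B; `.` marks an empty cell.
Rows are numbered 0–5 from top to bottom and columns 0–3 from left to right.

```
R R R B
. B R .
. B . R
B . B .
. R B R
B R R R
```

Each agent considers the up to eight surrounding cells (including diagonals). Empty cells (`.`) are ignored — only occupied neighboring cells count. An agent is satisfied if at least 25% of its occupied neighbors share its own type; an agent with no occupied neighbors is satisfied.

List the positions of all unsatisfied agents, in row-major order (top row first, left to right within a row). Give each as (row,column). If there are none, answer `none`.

(0,3), (1,1), (4,2), (5,0)

Row 0: (0,0)R 1/2 ✓ · (0,1)R 3/4 ✓ · (0,2)R 2/4 ✓ · (0,3)B 0/2 ✗
Row 1: (1,1)B 1/5 ✗ · (1,2)R 3/6 ✓
Row 2: (2,1)B 3/4 ✓ · (2,3)R 1/2 ✓
Row 3: (3,0)B 1/2 ✓ · (3,2)B 2/5 ✓
Row 4: (4,1)R 2/6 ✓ · (4,2)B 1/6 ✗ · (4,3)R 2/4 ✓
Row 5: (5,0)B 0/2 ✗ · (5,1)R 2/4 ✓ · (5,2)R 4/5 ✓ · (5,3)R 2/3 ✓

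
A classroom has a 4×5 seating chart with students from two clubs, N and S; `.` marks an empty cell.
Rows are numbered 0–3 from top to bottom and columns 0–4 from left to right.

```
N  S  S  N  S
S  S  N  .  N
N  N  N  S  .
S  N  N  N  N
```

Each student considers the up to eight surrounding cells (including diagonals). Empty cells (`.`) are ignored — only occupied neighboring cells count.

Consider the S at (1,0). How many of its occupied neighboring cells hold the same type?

2

Occupied neighbors of (1,0): (0,0)=N, (0,1)=S, (1,1)=S, (2,0)=N, (2,1)=N.
Same type (S): 2 of 5.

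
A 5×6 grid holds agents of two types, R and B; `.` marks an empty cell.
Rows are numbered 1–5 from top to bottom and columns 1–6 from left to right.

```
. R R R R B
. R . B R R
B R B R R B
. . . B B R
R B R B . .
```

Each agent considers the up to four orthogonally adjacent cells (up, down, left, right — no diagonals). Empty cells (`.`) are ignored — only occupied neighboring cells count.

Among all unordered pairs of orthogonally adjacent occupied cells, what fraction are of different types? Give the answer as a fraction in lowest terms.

Scan each occupied cell's neighbors to the right and below so each pair is counted once.
Row 1: R(1,2)–R(1,3)= R(1,2)–R(2,2)= R(1,3)–R(1,4)= R(1,4)–R(1,5)= R(1,4)–B(2,4)≠ R(1,5)–B(1,6)≠ R(1,5)–R(2,5)= B(1,6)–R(2,6)≠  → 3/8 unlike.
Row 2: R(2,2)–R(3,2)= B(2,4)–R(2,5)≠ B(2,4)–R(3,4)≠ R(2,5)–R(2,6)= R(2,5)–R(3,5)= R(2,6)–B(3,6)≠  → 3/6 unlike.
Row 3: B(3,1)–R(3,2)≠ R(3,2)–B(3,3)≠ B(3,3)–R(3,4)≠ R(3,4)–R(3,5)= R(3,4)–B(4,4)≠ R(3,5)–B(3,6)≠ R(3,5)–B(4,5)≠ B(3,6)–R(4,6)≠  → 7/8 unlike.
Row 4: B(4,4)–B(4,5)= B(4,4)–B(5,4)= B(4,5)–R(4,6)≠  → 1/3 unlike.
Row 5: R(5,1)–B(5,2)≠ B(5,2)–R(5,3)≠ R(5,3)–B(5,4)≠  → 3/3 unlike.
Total adjacent occupied pairs: 28; unlike-type pairs: 17.
17/28 is already in lowest terms.

17/28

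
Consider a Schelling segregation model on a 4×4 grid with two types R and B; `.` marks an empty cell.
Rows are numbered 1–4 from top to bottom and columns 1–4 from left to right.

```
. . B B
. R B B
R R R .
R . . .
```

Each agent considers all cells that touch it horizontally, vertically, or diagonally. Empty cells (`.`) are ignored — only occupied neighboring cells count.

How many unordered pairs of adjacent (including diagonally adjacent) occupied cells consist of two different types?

5

Scan each occupied cell's neighbors to the right and below (and the two forward diagonals) so each pair is counted once.
Row 1: B(1,3)–B(1,4)= B(1,3)–B(2,3)= B(1,3)–B(2,4)= B(1,3)–R(2,2)≠ B(1,4)–B(2,4)= B(1,4)–B(2,3)=  → 1/6 unlike.
Row 2: R(2,2)–B(2,3)≠ R(2,2)–R(3,2)= R(2,2)–R(3,3)= R(2,2)–R(3,1)= B(2,3)–B(2,4)= B(2,3)–R(3,3)≠ B(2,3)–R(3,2)≠ B(2,4)–R(3,3)≠  → 4/8 unlike.
Row 3: R(3,1)–R(3,2)= R(3,1)–R(4,1)= R(3,2)–R(3,3)= R(3,2)–R(4,1)=  → 0/4 unlike.
Total adjacent occupied pairs: 18; unlike-type pairs: 5.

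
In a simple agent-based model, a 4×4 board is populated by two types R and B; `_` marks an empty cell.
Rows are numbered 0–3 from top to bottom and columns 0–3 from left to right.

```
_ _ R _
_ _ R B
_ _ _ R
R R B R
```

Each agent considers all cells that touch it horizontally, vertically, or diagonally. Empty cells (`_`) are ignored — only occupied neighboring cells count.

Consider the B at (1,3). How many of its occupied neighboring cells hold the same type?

Occupied neighbors of (1,3): (0,2)=R, (1,2)=R, (2,3)=R.
Same type (B): 0 of 3.

0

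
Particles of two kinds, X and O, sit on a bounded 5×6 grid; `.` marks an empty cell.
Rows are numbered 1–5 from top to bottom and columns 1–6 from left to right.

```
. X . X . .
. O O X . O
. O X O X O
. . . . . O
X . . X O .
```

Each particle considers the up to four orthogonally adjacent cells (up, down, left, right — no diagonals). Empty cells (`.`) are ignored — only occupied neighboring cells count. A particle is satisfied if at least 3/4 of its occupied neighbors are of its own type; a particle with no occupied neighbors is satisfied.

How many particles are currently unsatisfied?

(1,2)X 0/1 not
(1,4)X 1/1 satisfied
(2,2)O 2/3 not
(2,3)O 1/3 not
(2,4)X 1/3 not
(2,6)O 1/1 satisfied
(3,2)O 1/2 not
(3,3)X 0/3 not
(3,4)O 0/3 not
(3,5)X 0/2 not
(3,6)O 2/3 not
(4,6)O 1/1 satisfied
(5,1)X 0/0 satisfied
(5,4)X 0/1 not
(5,5)O 0/1 not
Unsatisfied: (1,2), (2,2), (2,3), (2,4), (3,2), (3,3), (3,4), (3,5), (3,6), (5,4), (5,5) — 11 in total.

11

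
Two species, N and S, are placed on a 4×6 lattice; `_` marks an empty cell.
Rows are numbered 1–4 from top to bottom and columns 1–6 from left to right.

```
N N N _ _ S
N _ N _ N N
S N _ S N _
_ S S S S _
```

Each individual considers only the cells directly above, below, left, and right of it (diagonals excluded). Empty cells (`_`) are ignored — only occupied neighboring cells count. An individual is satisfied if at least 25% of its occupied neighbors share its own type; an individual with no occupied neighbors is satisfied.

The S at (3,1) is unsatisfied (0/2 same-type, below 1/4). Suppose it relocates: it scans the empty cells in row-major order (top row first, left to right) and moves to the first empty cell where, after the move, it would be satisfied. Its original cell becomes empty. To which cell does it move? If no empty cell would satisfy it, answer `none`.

(1,5)

Vacating (3,1). Empty cells in order:
  (1,4): 0/1 same-type → still unsatisfied.
  (1,5): 1/2 same-type → satisfied — stop here.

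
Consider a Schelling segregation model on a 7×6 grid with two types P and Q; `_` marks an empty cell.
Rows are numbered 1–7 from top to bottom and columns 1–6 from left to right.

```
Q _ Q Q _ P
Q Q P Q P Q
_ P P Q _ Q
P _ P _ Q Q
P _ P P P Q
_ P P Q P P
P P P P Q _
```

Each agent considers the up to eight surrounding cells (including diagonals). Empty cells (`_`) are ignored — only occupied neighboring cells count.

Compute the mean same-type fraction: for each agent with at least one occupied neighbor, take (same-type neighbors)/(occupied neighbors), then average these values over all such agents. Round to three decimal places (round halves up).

Row 1: (1,1)Q 2/2 · (1,3)Q 3/4 · (1,4)Q 2/4 · (1,6)P 1/2
Row 2: (2,1)Q 2/3 · (2,2)Q 3/6 · (2,3)P 2/7 · (2,4)Q 3/6 · (2,5)P 1/6 · (2,6)Q 1/3
Row 3: (3,2)P 4/6 · (3,3)P 3/6 · (3,4)Q 2/6 · (3,6)Q 3/4
Row 4: (4,1)P 2/2 · (4,3)P 4/5 · (4,5)Q 4/6 · (4,6)Q 3/4
Row 5: (5,1)P 2/2 · (5,3)P 4/5 · (5,4)P 5/7 · (5,5)P 3/7 · (5,6)Q 2/5
Row 6: (6,2)P 6/6 · (6,3)P 6/7 · (6,4)Q 1/8 · (6,5)P 4/7 · (6,6)P 2/4
Row 7: (7,1)P 2/2 · (7,2)P 4/4 · (7,3)P 4/5 · (7,4)P 3/5 · (7,5)Q 1/4
Sum over 33 agents: 2/2 + 3/4 + 2/4 + 1/2 + 2/3 + 3/6 + 2/7 + 3/6 + 1/6 + 1/3 + 4/6 + 3/6 + 2/6 + 3/4 + 2/2 + 4/5 + 4/6 + 3/4 + 2/2 + 4/5 + 5/7 + 3/7 + 2/5 + 6/6 + 6/7 + 1/8 + 4/7 + 2/4 + 2/2 + 4/4 + 4/5 + 3/5 + 1/4 = 17401/840; mean = 17401/840 ÷ 33 = 17401/27720 = 0.627741… → 0.628.

0.628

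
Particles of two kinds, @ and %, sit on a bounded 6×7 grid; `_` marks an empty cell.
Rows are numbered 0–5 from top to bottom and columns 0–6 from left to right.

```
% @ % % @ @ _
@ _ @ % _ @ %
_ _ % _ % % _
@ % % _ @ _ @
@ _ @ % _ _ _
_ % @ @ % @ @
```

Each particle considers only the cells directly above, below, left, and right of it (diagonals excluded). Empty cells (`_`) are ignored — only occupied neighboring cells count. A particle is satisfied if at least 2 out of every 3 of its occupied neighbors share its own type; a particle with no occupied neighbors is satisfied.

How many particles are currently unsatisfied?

(0,0)% 0/2 not
(0,1)@ 0/2 not
(0,2)% 1/3 not
(0,3)% 2/3 satisfied
(0,4)@ 1/2 not
(0,5)@ 2/2 satisfied
(1,0)@ 0/1 not
(1,2)@ 0/3 not
(1,3)% 1/2 not
(1,5)@ 1/3 not
(1,6)% 0/1 not
(2,2)% 1/2 not
(2,4)% 1/2 not
(2,5)% 1/2 not
(3,0)@ 1/2 not
(3,1)% 1/2 not
(3,2)% 2/3 satisfied
(3,4)@ 0/1 not
(3,6)@ 0/0 satisfied
(4,0)@ 1/1 satisfied
(4,2)@ 1/3 not
(4,3)% 0/2 not
(5,1)% 0/1 not
(5,2)@ 2/3 satisfied
(5,3)@ 1/3 not
(5,4)% 0/2 not
(5,5)@ 1/2 not
(5,6)@ 1/1 satisfied
Unsatisfied: (0,0), (0,1), (0,2), (0,4), (1,0), (1,2), (1,3), (1,5), (1,6), (2,2), (2,4), (2,5), (3,0), (3,1), (3,4), (4,2), (4,3), (5,1), (5,3), (5,4), (5,5) — 21 in total.

21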